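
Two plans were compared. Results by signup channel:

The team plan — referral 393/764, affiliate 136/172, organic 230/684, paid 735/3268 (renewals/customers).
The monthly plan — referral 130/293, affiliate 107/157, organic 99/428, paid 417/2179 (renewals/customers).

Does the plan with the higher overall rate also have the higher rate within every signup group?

Referral: the team plan 393/764 = 51.4%, the monthly plan 130/293 = 44.4% → the team plan
Affiliate: the team plan 136/172 = 79.1%, the monthly plan 107/157 = 68.2% → the team plan
Organic: the team plan 230/684 = 33.6%, the monthly plan 99/428 = 23.1% → the team plan
Paid: the team plan 735/3268 = 22.5%, the monthly plan 417/2179 = 19.1% → the team plan
Overall: the team plan 1494/4888 = 30.6%, the monthly plan 753/3057 = 24.6% → the team plan
The team plan wins overall and in every signup group — no reversal.

Yes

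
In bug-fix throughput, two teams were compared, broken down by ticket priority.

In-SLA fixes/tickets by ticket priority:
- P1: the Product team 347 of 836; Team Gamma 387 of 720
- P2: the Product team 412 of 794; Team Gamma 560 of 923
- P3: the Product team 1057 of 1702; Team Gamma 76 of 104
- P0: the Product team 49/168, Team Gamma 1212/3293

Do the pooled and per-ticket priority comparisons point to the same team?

No

P1: the Product team 347/836 = 41.5%, Team Gamma 387/720 = 53.8% → Team Gamma
P2: the Product team 412/794 = 51.9%, Team Gamma 560/923 = 60.7% → Team Gamma
P3: the Product team 1057/1702 = 62.1%, Team Gamma 76/104 = 73.1% → Team Gamma
P0: the Product team 49/168 = 29.2%, Team Gamma 1212/3293 = 36.8% → Team Gamma
Overall: the Product team 1865/3500 = 53.3%, Team Gamma 2235/5040 = 44.3% → the Product team
Team Gamma wins each ticket group but the Product team wins overall — the comparison reverses. Team Gamma's tickets skew toward P0, which has a lower base rate.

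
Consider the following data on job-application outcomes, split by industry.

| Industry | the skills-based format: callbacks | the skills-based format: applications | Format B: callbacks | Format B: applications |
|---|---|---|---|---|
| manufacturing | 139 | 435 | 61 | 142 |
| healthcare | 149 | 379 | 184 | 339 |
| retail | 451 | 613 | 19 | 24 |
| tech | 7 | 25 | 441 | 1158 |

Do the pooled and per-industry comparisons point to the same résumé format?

No

Manufacturing: the skills-based format 139/435 = 32.0%, Format B 61/142 = 43.0% → Format B
Healthcare: the skills-based format 149/379 = 39.3%, Format B 184/339 = 54.3% → Format B
Retail: the skills-based format 451/613 = 73.6%, Format B 19/24 = 79.2% → Format B
Tech: the skills-based format 7/25 = 28.0%, Format B 441/1158 = 38.1% → Format B
Overall: the skills-based format 746/1452 = 51.4%, Format B 705/1663 = 42.4% → the skills-based format
Format B wins each industry group but the skills-based format wins overall — the comparison reverses. Format B's applications skew toward tech, which has a lower base rate.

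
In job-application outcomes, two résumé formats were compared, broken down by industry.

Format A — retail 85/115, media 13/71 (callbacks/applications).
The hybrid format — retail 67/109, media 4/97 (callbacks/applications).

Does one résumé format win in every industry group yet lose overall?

No

Retail: Format A 85/115 = 73.9%, the hybrid format 67/109 = 61.5% → Format A
Media: Format A 13/71 = 18.3%, the hybrid format 4/97 = 4.1% → Format A
Overall: Format A 98/186 = 52.7%, the hybrid format 71/206 = 34.5% → Format A
Format A wins overall and in every industry group — no reversal.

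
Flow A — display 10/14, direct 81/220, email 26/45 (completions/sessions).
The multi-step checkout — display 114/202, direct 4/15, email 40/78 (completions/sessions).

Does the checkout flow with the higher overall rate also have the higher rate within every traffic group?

No

Display: Flow A 10/14 = 71.4%, the multi-step checkout 114/202 = 56.4% → Flow A
Direct: Flow A 81/220 = 36.8%, the multi-step checkout 4/15 = 26.7% → Flow A
Email: Flow A 26/45 = 57.8%, the multi-step checkout 40/78 = 51.3% → Flow A
Overall: Flow A 117/279 = 41.9%, the multi-step checkout 158/295 = 53.6% → the multi-step checkout
Flow A wins each traffic group but the multi-step checkout wins overall — the comparison reverses. Flow A's sessions skew toward direct, which has a lower base rate.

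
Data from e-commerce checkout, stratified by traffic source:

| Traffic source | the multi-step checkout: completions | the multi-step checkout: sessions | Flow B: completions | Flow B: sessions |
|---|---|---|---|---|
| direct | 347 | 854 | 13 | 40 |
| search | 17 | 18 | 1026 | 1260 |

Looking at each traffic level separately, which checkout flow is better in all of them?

Direct: the multi-step checkout 347/854 = 40.6%, Flow B 13/40 = 32.5% → the multi-step checkout
Search: the multi-step checkout 17/18 = 94.4%, Flow B 1026/1260 = 81.4% → the multi-step checkout
The multi-step checkout has the higher rate in both groups.

the multi-step checkout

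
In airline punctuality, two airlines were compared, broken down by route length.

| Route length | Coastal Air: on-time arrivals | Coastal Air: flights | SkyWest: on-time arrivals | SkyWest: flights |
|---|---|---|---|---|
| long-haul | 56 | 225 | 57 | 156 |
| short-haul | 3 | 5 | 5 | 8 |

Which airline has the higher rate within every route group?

SkyWest

Long-haul: Coastal Air 56/225 = 24.9%, SkyWest 57/156 = 36.5% → SkyWest
Short-haul: Coastal Air 3/5 = 60.0%, SkyWest 5/8 = 62.5% → SkyWest
SkyWest has the higher rate in both groups.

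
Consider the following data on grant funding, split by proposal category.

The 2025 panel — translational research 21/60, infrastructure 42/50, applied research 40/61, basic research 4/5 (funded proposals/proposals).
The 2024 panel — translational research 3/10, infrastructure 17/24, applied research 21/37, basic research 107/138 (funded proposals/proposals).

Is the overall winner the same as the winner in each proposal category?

No

Translational research: the 2025 panel 21/60 = 35.0%, the 2024 panel 3/10 = 30.0% → the 2025 panel
Infrastructure: the 2025 panel 42/50 = 84.0%, the 2024 panel 17/24 = 70.8% → the 2025 panel
Applied research: the 2025 panel 40/61 = 65.6%, the 2024 panel 21/37 = 56.8% → the 2025 panel
Basic research: the 2025 panel 4/5 = 80.0%, the 2024 panel 107/138 = 77.5% → the 2025 panel
Overall: the 2025 panel 107/176 = 60.8%, the 2024 panel 148/209 = 70.8% → the 2024 panel
The 2025 panel wins each proposal group but the 2024 panel wins overall — the comparison reverses. The 2025 panel's proposals skew toward translational research, which has a lower base rate.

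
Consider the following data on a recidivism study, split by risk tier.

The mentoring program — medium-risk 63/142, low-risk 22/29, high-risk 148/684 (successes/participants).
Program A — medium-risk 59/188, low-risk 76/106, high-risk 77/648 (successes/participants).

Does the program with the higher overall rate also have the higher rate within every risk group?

Medium-risk: the mentoring program 63/142 = 44.4%, Program A 59/188 = 31.4% → the mentoring program
Low-risk: the mentoring program 22/29 = 75.9%, Program A 76/106 = 71.7% → the mentoring program
High-risk: the mentoring program 148/684 = 21.6%, Program A 77/648 = 11.9% → the mentoring program
Overall: the mentoring program 233/855 = 27.3%, Program A 212/942 = 22.5% → the mentoring program
The mentoring program wins overall and in every risk group — no reversal.

Yes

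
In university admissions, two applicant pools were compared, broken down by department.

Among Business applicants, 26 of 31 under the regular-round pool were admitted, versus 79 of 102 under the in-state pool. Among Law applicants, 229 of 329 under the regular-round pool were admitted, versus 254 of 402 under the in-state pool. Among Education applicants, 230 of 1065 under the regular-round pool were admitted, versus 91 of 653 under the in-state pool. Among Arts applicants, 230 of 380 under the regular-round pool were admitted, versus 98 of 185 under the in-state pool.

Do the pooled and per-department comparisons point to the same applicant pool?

Business: the regular-round pool 26/31 = 83.9%, the in-state pool 79/102 = 77.5% → the regular-round pool
Law: the regular-round pool 229/329 = 69.6%, the in-state pool 254/402 = 63.2% → the regular-round pool
Education: the regular-round pool 230/1065 = 21.6%, the in-state pool 91/653 = 13.9% → the regular-round pool
Arts: the regular-round pool 230/380 = 60.5%, the in-state pool 98/185 = 53.0% → the regular-round pool
Overall: the regular-round pool 715/1805 = 39.6%, the in-state pool 522/1342 = 38.9% → the regular-round pool
The regular-round pool wins overall and in every department group — no reversal.

Yes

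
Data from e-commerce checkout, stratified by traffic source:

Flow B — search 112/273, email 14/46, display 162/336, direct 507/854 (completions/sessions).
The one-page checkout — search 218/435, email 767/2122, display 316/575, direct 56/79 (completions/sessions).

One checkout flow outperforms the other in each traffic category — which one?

the one-page checkout

Search: Flow B 112/273 = 41.0%, the one-page checkout 218/435 = 50.1% → the one-page checkout
Email: Flow B 14/46 = 30.4%, the one-page checkout 767/2122 = 36.1% → the one-page checkout
Display: Flow B 162/336 = 48.2%, the one-page checkout 316/575 = 55.0% → the one-page checkout
Direct: Flow B 507/854 = 59.4%, the one-page checkout 56/79 = 70.9% → the one-page checkout
The one-page checkout has the higher rate in all 4 groups.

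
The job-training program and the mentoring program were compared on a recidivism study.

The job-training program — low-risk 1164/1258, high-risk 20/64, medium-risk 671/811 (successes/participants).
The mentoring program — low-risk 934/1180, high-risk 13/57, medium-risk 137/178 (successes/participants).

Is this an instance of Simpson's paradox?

Low-risk: the job-training program 1164/1258 = 92.5%, the mentoring program 934/1180 = 79.2% → the job-training program
High-risk: the job-training program 20/64 = 31.2%, the mentoring program 13/57 = 22.8% → the job-training program
Medium-risk: the job-training program 671/811 = 82.7%, the mentoring program 137/178 = 77.0% → the job-training program
Overall: the job-training program 1855/2133 = 87.0%, the mentoring program 1084/1415 = 76.6% → the job-training program
The job-training program wins overall and in every risk group — no reversal.

No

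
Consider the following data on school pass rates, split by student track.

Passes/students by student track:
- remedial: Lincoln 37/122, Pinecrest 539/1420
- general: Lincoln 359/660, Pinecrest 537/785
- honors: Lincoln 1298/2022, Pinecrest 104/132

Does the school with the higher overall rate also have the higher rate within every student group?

No

Remedial: Lincoln 37/122 = 30.3%, Pinecrest 539/1420 = 38.0% → Pinecrest
General: Lincoln 359/660 = 54.4%, Pinecrest 537/785 = 68.4% → Pinecrest
Honors: Lincoln 1298/2022 = 64.2%, Pinecrest 104/132 = 78.8% → Pinecrest
Overall: Lincoln 1694/2804 = 60.4%, Pinecrest 1180/2337 = 50.5% → Lincoln
Pinecrest wins each student group but Lincoln wins overall — the comparison reverses. Pinecrest's students skew toward remedial, which has a lower base rate.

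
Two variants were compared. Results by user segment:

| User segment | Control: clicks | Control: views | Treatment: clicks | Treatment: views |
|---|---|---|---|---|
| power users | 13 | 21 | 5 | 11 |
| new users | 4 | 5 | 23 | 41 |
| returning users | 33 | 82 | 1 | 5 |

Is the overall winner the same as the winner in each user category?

No

Power users: Control 13/21 = 61.9%, Treatment 5/11 = 45.5% → Control
New users: Control 4/5 = 80.0%, Treatment 23/41 = 56.1% → Control
Returning users: Control 33/82 = 40.2%, Treatment 1/5 = 20.0% → Control
Overall: Control 50/108 = 46.3%, Treatment 29/57 = 50.9% → Treatment
Control wins each user group but Treatment wins overall — the comparison reverses. Control's views skew toward returning users, which has a lower base rate.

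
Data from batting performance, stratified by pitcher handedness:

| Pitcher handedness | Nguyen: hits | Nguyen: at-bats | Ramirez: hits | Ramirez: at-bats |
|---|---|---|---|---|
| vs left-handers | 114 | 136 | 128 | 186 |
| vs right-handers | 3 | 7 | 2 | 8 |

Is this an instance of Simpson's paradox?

Vs left-handers: Nguyen 114/136 = 83.8%, Ramirez 128/186 = 68.8% → Nguyen
Vs right-handers: Nguyen 3/7 = 42.9%, Ramirez 2/8 = 25.0% → Nguyen
Overall: Nguyen 117/143 = 81.8%, Ramirez 130/194 = 67.0% → Nguyen
Nguyen wins overall and in every pitcher group — no reversal.

No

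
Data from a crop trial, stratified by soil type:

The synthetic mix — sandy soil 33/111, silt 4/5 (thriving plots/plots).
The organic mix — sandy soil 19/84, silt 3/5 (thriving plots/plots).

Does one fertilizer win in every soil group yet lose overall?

Sandy soil: the synthetic mix 33/111 = 29.7%, the organic mix 19/84 = 22.6% → the synthetic mix
Silt: the synthetic mix 4/5 = 80.0%, the organic mix 3/5 = 60.0% → the synthetic mix
Overall: the synthetic mix 37/116 = 31.9%, the organic mix 22/89 = 24.7% → the synthetic mix
The synthetic mix wins overall and in every soil group — no reversal.

No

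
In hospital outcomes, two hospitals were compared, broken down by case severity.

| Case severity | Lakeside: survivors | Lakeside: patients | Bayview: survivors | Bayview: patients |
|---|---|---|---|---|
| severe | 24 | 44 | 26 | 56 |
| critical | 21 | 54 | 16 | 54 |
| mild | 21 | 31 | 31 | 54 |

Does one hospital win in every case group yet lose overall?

Severe: Lakeside 24/44 = 54.5%, Bayview 26/56 = 46.4% → Lakeside
Critical: Lakeside 21/54 = 38.9%, Bayview 16/54 = 29.6% → Lakeside
Mild: Lakeside 21/31 = 67.7%, Bayview 31/54 = 57.4% → Lakeside
Overall: Lakeside 66/129 = 51.2%, Bayview 73/164 = 44.5% → Lakeside
Lakeside wins overall and in every case group — no reversal.

No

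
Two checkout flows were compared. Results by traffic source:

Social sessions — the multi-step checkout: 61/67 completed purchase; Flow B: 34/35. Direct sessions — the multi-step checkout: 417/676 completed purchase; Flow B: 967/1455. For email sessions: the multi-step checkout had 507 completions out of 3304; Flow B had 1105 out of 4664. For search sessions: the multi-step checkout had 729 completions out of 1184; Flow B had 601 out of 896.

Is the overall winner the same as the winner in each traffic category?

Social: the multi-step checkout 61/67 = 91.0%, Flow B 34/35 = 97.1% → Flow B
Direct: the multi-step checkout 417/676 = 61.7%, Flow B 967/1455 = 66.5% → Flow B
Email: the multi-step checkout 507/3304 = 15.3%, Flow B 1105/4664 = 23.7% → Flow B
Search: the multi-step checkout 729/1184 = 61.6%, Flow B 601/896 = 67.1% → Flow B
Overall: the multi-step checkout 1714/5231 = 32.8%, Flow B 2707/7050 = 38.4% → Flow B
Flow B wins overall and in every traffic group — no reversal.

Yes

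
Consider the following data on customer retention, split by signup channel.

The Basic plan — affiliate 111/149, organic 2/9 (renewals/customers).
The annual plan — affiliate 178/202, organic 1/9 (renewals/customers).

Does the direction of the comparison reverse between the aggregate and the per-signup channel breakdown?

No

Affiliate: the Basic plan 111/149 = 74.5%, the annual plan 178/202 = 88.1% → the annual plan
Organic: the Basic plan 2/9 = 22.2%, the annual plan 1/9 = 11.1% → the Basic plan
Overall: the Basic plan 113/158 = 71.5%, the annual plan 179/211 = 84.8% → the annual plan
Neither sweeps: the Basic plan wins 1 of 2 groups, the annual plan wins 1. The annual plan wins overall but not every group — no Simpson reversal.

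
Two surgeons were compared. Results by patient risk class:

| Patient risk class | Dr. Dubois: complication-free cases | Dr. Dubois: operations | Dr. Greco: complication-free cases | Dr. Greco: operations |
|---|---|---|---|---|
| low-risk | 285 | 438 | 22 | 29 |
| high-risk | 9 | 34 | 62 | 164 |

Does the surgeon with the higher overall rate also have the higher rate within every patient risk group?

Low-risk: Dr. Dubois 285/438 = 65.1%, Dr. Greco 22/29 = 75.9% → Dr. Greco
High-risk: Dr. Dubois 9/34 = 26.5%, Dr. Greco 62/164 = 37.8% → Dr. Greco
Overall: Dr. Dubois 294/472 = 62.3%, Dr. Greco 84/193 = 43.5% → Dr. Dubois
Dr. Greco wins each patient risk group but Dr. Dubois wins overall — the comparison reverses. Dr. Greco's operations skew toward high-risk, which has a lower base rate.

No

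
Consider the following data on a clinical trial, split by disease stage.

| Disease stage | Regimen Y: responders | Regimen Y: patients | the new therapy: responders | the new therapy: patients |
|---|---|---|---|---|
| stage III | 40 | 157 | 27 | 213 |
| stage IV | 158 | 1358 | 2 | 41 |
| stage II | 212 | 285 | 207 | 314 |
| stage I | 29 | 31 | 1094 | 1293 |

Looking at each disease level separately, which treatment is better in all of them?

Regimen Y

Stage III: Regimen Y 40/157 = 25.5%, the new therapy 27/213 = 12.7% → Regimen Y
Stage IV: Regimen Y 158/1358 = 11.6%, the new therapy 2/41 = 4.9% → Regimen Y
Stage II: Regimen Y 212/285 = 74.4%, the new therapy 207/314 = 65.9% → Regimen Y
Stage I: Regimen Y 29/31 = 93.5%, the new therapy 1094/1293 = 84.6% → Regimen Y
Regimen Y has the higher rate in all 4 groups.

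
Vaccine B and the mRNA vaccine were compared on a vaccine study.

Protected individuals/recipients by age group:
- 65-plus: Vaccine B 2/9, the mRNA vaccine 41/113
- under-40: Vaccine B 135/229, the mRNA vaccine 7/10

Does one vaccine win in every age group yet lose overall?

65-plus: Vaccine B 2/9 = 22.2%, the mRNA vaccine 41/113 = 36.3% → the mRNA vaccine
Under-40: Vaccine B 135/229 = 59.0%, the mRNA vaccine 7/10 = 70.0% → the mRNA vaccine
Overall: Vaccine B 137/238 = 57.6%, the mRNA vaccine 48/123 = 39.0% → Vaccine B
The mRNA vaccine wins each age group but Vaccine B wins overall — the comparison reverses. The mRNA vaccine's recipients skew toward 65-plus, which has a lower base rate.

Yes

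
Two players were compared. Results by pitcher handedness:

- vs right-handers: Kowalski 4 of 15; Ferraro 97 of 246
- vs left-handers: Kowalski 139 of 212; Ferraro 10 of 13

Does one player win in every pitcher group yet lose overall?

Yes

Vs right-handers: Kowalski 4/15 = 26.7%, Ferraro 97/246 = 39.4% → Ferraro
Vs left-handers: Kowalski 139/212 = 65.6%, Ferraro 10/13 = 76.9% → Ferraro
Overall: Kowalski 143/227 = 63.0%, Ferraro 107/259 = 41.3% → Kowalski
Ferraro wins each pitcher group but Kowalski wins overall — the comparison reverses. Ferraro's at-bats skew toward vs right-handers, which has a lower base rate.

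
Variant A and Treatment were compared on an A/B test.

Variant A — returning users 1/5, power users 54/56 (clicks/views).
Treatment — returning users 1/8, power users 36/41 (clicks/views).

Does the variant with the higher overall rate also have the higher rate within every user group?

Yes

Returning users: Variant A 1/5 = 20.0%, Treatment 1/8 = 12.5% → Variant A
Power users: Variant A 54/56 = 96.4%, Treatment 36/41 = 87.8% → Variant A
Overall: Variant A 55/61 = 90.2%, Treatment 37/49 = 75.5% → Variant A
Variant A wins overall and in every user group — no reversal.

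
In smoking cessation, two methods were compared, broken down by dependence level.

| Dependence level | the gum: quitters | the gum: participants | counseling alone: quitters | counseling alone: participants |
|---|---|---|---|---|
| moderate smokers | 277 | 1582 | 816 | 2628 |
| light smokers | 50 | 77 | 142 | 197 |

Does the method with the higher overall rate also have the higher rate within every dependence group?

Moderate smokers: the gum 277/1582 = 17.5%, counseling alone 816/2628 = 31.1% → counseling alone
Light smokers: the gum 50/77 = 64.9%, counseling alone 142/197 = 72.1% → counseling alone
Overall: the gum 327/1659 = 19.7%, counseling alone 958/2825 = 33.9% → counseling alone
Counseling alone wins overall and in every dependence group — no reversal.

Yes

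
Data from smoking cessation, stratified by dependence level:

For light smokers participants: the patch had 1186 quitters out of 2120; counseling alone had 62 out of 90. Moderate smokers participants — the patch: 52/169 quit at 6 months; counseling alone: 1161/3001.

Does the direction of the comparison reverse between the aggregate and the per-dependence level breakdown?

Yes

Light smokers: the patch 1186/2120 = 55.9%, counseling alone 62/90 = 68.9% → counseling alone
Moderate smokers: the patch 52/169 = 30.8%, counseling alone 1161/3001 = 38.7% → counseling alone
Overall: the patch 1238/2289 = 54.1%, counseling alone 1223/3091 = 39.6% → the patch
Counseling alone wins each dependence group but the patch wins overall — the comparison reverses. Counseling alone's participants skew toward moderate smokers, which has a lower base rate.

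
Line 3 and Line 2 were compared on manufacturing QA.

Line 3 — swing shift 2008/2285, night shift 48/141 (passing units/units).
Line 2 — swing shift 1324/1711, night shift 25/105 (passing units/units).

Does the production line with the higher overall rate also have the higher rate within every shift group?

Swing shift: Line 3 2008/2285 = 87.9%, Line 2 1324/1711 = 77.4% → Line 3
Night shift: Line 3 48/141 = 34.0%, Line 2 25/105 = 23.8% → Line 3
Overall: Line 3 2056/2426 = 84.7%, Line 2 1349/1816 = 74.3% → Line 3
Line 3 wins overall and in every shift group — no reversal.

Yes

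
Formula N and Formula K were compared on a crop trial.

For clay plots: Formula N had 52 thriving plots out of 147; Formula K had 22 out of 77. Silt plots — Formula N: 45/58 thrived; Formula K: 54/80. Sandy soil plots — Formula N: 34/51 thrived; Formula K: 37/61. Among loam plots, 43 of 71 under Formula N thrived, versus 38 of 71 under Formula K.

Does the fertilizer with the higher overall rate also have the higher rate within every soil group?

Clay: Formula N 52/147 = 35.4%, Formula K 22/77 = 28.6% → Formula N
Silt: Formula N 45/58 = 77.6%, Formula K 54/80 = 67.5% → Formula N
Sandy soil: Formula N 34/51 = 66.7%, Formula K 37/61 = 60.7% → Formula N
Loam: Formula N 43/71 = 60.6%, Formula K 38/71 = 53.5% → Formula N
Overall: Formula N 174/327 = 53.2%, Formula K 151/289 = 52.2% → Formula N
Formula N wins overall and in every soil group — no reversal.

Yes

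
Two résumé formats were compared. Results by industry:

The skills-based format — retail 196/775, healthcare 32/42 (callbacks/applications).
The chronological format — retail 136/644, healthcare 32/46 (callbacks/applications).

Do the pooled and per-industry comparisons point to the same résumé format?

Yes

Retail: the skills-based format 196/775 = 25.3%, the chronological format 136/644 = 21.1% → the skills-based format
Healthcare: the skills-based format 32/42 = 76.2%, the chronological format 32/46 = 69.6% → the skills-based format
Overall: the skills-based format 228/817 = 27.9%, the chronological format 168/690 = 24.3% → the skills-based format
The skills-based format wins overall and in every industry group — no reversal.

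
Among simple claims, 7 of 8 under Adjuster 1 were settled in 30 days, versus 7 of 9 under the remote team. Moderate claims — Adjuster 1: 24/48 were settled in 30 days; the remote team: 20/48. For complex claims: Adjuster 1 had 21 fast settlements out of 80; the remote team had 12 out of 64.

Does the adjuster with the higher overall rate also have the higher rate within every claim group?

Yes

Simple: Adjuster 1 7/8 = 87.5%, the remote team 7/9 = 77.8% → Adjuster 1
Moderate: Adjuster 1 24/48 = 50.0%, the remote team 20/48 = 41.7% → Adjuster 1
Complex: Adjuster 1 21/80 = 26.2%, the remote team 12/64 = 18.8% → Adjuster 1
Overall: Adjuster 1 52/136 = 38.2%, the remote team 39/121 = 32.2% → Adjuster 1
Adjuster 1 wins overall and in every claim group — no reversal.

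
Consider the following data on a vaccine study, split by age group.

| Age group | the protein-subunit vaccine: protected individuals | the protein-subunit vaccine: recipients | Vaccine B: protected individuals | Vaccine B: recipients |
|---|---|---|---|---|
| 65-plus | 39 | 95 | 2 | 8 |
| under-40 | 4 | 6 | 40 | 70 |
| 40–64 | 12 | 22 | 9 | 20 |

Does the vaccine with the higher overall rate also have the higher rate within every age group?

No

65-plus: the protein-subunit vaccine 39/95 = 41.1%, Vaccine B 2/8 = 25.0% → the protein-subunit vaccine
Under-40: the protein-subunit vaccine 4/6 = 66.7%, Vaccine B 40/70 = 57.1% → the protein-subunit vaccine
40–64: the protein-subunit vaccine 12/22 = 54.5%, Vaccine B 9/20 = 45.0% → the protein-subunit vaccine
Overall: the protein-subunit vaccine 55/123 = 44.7%, Vaccine B 51/98 = 52.0% → Vaccine B
The protein-subunit vaccine wins each age group but Vaccine B wins overall — the comparison reverses. The protein-subunit vaccine's recipients skew toward 65-plus, which has a lower base rate.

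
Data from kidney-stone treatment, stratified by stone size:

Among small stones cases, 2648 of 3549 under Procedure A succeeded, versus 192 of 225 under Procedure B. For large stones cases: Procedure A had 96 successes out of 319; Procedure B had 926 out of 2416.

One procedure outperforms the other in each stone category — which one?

Small stones: Procedure A 2648/3549 = 74.6%, Procedure B 192/225 = 85.3% → Procedure B
Large stones: Procedure A 96/319 = 30.1%, Procedure B 926/2416 = 38.3% → Procedure B
Procedure B has the higher rate in both groups.

Procedure B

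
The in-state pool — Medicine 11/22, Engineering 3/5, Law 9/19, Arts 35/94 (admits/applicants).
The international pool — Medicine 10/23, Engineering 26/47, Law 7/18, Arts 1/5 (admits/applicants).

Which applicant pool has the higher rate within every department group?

the in-state pool

Medicine: the in-state pool 11/22 = 50.0%, the international pool 10/23 = 43.5% → the in-state pool
Engineering: the in-state pool 3/5 = 60.0%, the international pool 26/47 = 55.3% → the in-state pool
Law: the in-state pool 9/19 = 47.4%, the international pool 7/18 = 38.9% → the in-state pool
Arts: the in-state pool 35/94 = 37.2%, the international pool 1/5 = 20.0% → the in-state pool
The in-state pool has the higher rate in all 4 groups.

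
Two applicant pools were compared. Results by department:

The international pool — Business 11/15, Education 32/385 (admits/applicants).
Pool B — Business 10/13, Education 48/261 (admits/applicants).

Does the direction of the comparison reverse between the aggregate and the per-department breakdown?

Business: the international pool 11/15 = 73.3%, Pool B 10/13 = 76.9% → Pool B
Education: the international pool 32/385 = 8.3%, Pool B 48/261 = 18.4% → Pool B
Overall: the international pool 43/400 = 10.8%, Pool B 58/274 = 21.2% → Pool B
Pool B wins overall and in every department group — no reversal.

No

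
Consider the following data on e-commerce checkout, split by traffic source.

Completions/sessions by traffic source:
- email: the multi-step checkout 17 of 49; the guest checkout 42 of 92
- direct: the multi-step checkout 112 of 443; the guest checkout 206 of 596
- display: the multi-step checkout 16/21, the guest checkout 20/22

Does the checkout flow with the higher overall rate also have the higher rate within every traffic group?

Yes

Email: the multi-step checkout 17/49 = 34.7%, the guest checkout 42/92 = 45.7% → the guest checkout
Direct: the multi-step checkout 112/443 = 25.3%, the guest checkout 206/596 = 34.6% → the guest checkout
Display: the multi-step checkout 16/21 = 76.2%, the guest checkout 20/22 = 90.9% → the guest checkout
Overall: the multi-step checkout 145/513 = 28.3%, the guest checkout 268/710 = 37.7% → the guest checkout
The guest checkout wins overall and in every traffic group — no reversal.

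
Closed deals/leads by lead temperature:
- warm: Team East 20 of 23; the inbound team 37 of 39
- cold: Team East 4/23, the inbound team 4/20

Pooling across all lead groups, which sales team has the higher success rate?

Warm: Team East 20/23 = 87.0%, the inbound team 37/39 = 94.9% → the inbound team
Cold: Team East 4/23 = 17.4%, the inbound team 4/20 = 20.0% → the inbound team
Overall: Team East 24/46 = 52.2%, the inbound team 41/59 = 69.5% → the inbound team

the inbound team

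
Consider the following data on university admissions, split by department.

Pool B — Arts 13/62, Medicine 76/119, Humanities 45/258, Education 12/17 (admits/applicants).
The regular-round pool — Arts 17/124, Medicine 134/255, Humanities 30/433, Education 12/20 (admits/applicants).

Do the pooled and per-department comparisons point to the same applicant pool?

Arts: Pool B 13/62 = 21.0%, the regular-round pool 17/124 = 13.7% → Pool B
Medicine: Pool B 76/119 = 63.9%, the regular-round pool 134/255 = 52.5% → Pool B
Humanities: Pool B 45/258 = 17.4%, the regular-round pool 30/433 = 6.9% → Pool B
Education: Pool B 12/17 = 70.6%, the regular-round pool 12/20 = 60.0% → Pool B
Overall: Pool B 146/456 = 32.0%, the regular-round pool 193/832 = 23.2% → Pool B
Pool B wins overall and in every department group — no reversal.

Yes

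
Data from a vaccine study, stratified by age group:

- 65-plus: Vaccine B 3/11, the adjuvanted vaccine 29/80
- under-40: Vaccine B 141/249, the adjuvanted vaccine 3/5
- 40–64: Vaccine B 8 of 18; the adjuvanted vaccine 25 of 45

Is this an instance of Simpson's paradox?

Yes

65-plus: Vaccine B 3/11 = 27.3%, the adjuvanted vaccine 29/80 = 36.2% → the adjuvanted vaccine
Under-40: Vaccine B 141/249 = 56.6%, the adjuvanted vaccine 3/5 = 60.0% → the adjuvanted vaccine
40–64: Vaccine B 8/18 = 44.4%, the adjuvanted vaccine 25/45 = 55.6% → the adjuvanted vaccine
Overall: Vaccine B 152/278 = 54.7%, the adjuvanted vaccine 57/130 = 43.8% → Vaccine B
The adjuvanted vaccine wins each age group but Vaccine B wins overall — the comparison reverses. The adjuvanted vaccine's recipients skew toward 65-plus, which has a lower base rate.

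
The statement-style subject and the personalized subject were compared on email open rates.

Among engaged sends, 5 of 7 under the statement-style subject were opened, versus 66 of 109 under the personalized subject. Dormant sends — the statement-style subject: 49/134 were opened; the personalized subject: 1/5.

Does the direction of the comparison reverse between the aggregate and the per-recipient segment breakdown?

Yes

Engaged: the statement-style subject 5/7 = 71.4%, the personalized subject 66/109 = 60.6% → the statement-style subject
Dormant: the statement-style subject 49/134 = 36.6%, the personalized subject 1/5 = 20.0% → the statement-style subject
Overall: the statement-style subject 54/141 = 38.3%, the personalized subject 67/114 = 58.8% → the personalized subject
The statement-style subject wins each recipient group but the personalized subject wins overall — the comparison reverses. The statement-style subject's sends skew toward dormant, which has a lower base rate.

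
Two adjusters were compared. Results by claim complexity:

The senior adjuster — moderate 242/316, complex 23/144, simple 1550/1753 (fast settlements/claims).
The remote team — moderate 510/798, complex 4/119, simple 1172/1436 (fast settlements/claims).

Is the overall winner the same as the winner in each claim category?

Yes

Moderate: the senior adjuster 242/316 = 76.6%, the remote team 510/798 = 63.9% → the senior adjuster
Complex: the senior adjuster 23/144 = 16.0%, the remote team 4/119 = 3.4% → the senior adjuster
Simple: the senior adjuster 1550/1753 = 88.4%, the remote team 1172/1436 = 81.6% → the senior adjuster
Overall: the senior adjuster 1815/2213 = 82.0%, the remote team 1686/2353 = 71.7% → the senior adjuster
The senior adjuster wins overall and in every claim group — no reversal.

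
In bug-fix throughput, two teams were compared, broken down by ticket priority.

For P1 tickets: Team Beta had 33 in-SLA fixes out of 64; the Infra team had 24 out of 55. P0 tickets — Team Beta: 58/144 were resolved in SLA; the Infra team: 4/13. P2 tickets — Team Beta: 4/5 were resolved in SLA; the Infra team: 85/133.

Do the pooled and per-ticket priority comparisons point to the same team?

P1: Team Beta 33/64 = 51.6%, the Infra team 24/55 = 43.6% → Team Beta
P0: Team Beta 58/144 = 40.3%, the Infra team 4/13 = 30.8% → Team Beta
P2: Team Beta 4/5 = 80.0%, the Infra team 85/133 = 63.9% → Team Beta
Overall: Team Beta 95/213 = 44.6%, the Infra team 113/201 = 56.2% → the Infra team
Team Beta wins each ticket group but the Infra team wins overall — the comparison reverses. Team Beta's tickets skew toward P0, which has a lower base rate.

No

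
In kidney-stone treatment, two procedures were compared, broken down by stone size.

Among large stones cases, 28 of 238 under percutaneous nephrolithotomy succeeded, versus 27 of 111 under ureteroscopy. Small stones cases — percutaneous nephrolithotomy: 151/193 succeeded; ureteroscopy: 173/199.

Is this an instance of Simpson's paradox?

Large stones: percutaneous nephrolithotomy 28/238 = 11.8%, ureteroscopy 27/111 = 24.3% → ureteroscopy
Small stones: percutaneous nephrolithotomy 151/193 = 78.2%, ureteroscopy 173/199 = 86.9% → ureteroscopy
Overall: percutaneous nephrolithotomy 179/431 = 41.5%, ureteroscopy 200/310 = 64.5% → ureteroscopy
Ureteroscopy wins overall and in every stone group — no reversal.

No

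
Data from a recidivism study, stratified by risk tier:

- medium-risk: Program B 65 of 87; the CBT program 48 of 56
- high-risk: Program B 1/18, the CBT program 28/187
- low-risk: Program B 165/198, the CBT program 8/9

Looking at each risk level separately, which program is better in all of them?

the CBT program

Medium-risk: Program B 65/87 = 74.7%, the CBT program 48/56 = 85.7% → the CBT program
High-risk: Program B 1/18 = 5.6%, the CBT program 28/187 = 15.0% → the CBT program
Low-risk: Program B 165/198 = 83.3%, the CBT program 8/9 = 88.9% → the CBT program
The CBT program has the higher rate in all 3 groups.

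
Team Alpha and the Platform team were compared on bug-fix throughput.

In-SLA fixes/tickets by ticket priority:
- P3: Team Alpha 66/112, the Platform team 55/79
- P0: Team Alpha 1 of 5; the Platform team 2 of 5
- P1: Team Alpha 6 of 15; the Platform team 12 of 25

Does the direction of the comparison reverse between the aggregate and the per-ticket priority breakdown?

P3: Team Alpha 66/112 = 58.9%, the Platform team 55/79 = 69.6% → the Platform team
P0: Team Alpha 1/5 = 20.0%, the Platform team 2/5 = 40.0% → the Platform team
P1: Team Alpha 6/15 = 40.0%, the Platform team 12/25 = 48.0% → the Platform team
Overall: Team Alpha 73/132 = 55.3%, the Platform team 69/109 = 63.3% → the Platform team
The Platform team wins overall and in every ticket group — no reversal.

No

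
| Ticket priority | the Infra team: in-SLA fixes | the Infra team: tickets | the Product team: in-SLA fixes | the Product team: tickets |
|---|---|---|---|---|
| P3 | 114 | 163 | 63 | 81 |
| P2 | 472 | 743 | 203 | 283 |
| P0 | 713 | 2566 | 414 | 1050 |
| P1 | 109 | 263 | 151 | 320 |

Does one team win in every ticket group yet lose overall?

No

P3: the Infra team 114/163 = 69.9%, the Product team 63/81 = 77.8% → the Product team
P2: the Infra team 472/743 = 63.5%, the Product team 203/283 = 71.7% → the Product team
P0: the Infra team 713/2566 = 27.8%, the Product team 414/1050 = 39.4% → the Product team
P1: the Infra team 109/263 = 41.4%, the Product team 151/320 = 47.2% → the Product team
Overall: the Infra team 1408/3735 = 37.7%, the Product team 831/1734 = 47.9% → the Product team
The Product team wins overall and in every ticket group — no reversal.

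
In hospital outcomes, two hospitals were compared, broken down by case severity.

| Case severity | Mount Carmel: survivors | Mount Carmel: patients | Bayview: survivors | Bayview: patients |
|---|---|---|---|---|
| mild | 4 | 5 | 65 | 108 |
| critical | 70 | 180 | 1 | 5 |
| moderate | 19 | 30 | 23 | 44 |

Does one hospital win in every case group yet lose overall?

Mild: Mount Carmel 4/5 = 80.0%, Bayview 65/108 = 60.2% → Mount Carmel
Critical: Mount Carmel 70/180 = 38.9%, Bayview 1/5 = 20.0% → Mount Carmel
Moderate: Mount Carmel 19/30 = 63.3%, Bayview 23/44 = 52.3% → Mount Carmel
Overall: Mount Carmel 93/215 = 43.3%, Bayview 89/157 = 56.7% → Bayview
Mount Carmel wins each case group but Bayview wins overall — the comparison reverses. Mount Carmel's patients skew toward critical, which has a lower base rate.

Yes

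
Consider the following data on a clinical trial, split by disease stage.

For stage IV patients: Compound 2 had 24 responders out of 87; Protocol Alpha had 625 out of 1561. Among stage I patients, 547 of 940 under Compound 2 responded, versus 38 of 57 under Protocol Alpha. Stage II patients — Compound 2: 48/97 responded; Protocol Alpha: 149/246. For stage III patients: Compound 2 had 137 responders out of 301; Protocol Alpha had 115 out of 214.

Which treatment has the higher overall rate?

Compound 2

Stage IV: Compound 2 24/87 = 27.6%, Protocol Alpha 625/1561 = 40.0% → Protocol Alpha
Stage I: Compound 2 547/940 = 58.2%, Protocol Alpha 38/57 = 66.7% → Protocol Alpha
Stage II: Compound 2 48/97 = 49.5%, Protocol Alpha 149/246 = 60.6% → Protocol Alpha
Stage III: Compound 2 137/301 = 45.5%, Protocol Alpha 115/214 = 53.7% → Protocol Alpha
Overall: Compound 2 756/1425 = 53.1%, Protocol Alpha 927/2078 = 44.6% → Compound 2
(Protocol Alpha wins every disease group but Compound 2 wins overall — Protocol Alpha's patients skew toward the low-rate stage IV group.)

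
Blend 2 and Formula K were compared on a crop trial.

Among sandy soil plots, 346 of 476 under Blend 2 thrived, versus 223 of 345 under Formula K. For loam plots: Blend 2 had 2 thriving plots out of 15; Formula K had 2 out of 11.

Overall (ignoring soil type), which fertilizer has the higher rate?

Sandy soil: Blend 2 346/476 = 72.7%, Formula K 223/345 = 64.6% → Blend 2
Loam: Blend 2 2/15 = 13.3%, Formula K 2/11 = 18.2% → Formula K
Overall: Blend 2 348/491 = 70.9%, Formula K 225/356 = 63.2% → Blend 2
(Neither sweeps every soil group, but Blend 2 has the higher pooled rate.)

Blend 2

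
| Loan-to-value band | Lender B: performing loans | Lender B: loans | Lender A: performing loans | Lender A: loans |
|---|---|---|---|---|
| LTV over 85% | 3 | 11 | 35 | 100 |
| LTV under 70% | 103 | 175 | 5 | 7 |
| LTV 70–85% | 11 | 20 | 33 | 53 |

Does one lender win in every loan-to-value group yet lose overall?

LTV over 85%: Lender B 3/11 = 27.3%, Lender A 35/100 = 35.0% → Lender A
LTV under 70%: Lender B 103/175 = 58.9%, Lender A 5/7 = 71.4% → Lender A
LTV 70–85%: Lender B 11/20 = 55.0%, Lender A 33/53 = 62.3% → Lender A
Overall: Lender B 117/206 = 56.8%, Lender A 73/160 = 45.6% → Lender B
Lender A wins each loan-to-value group but Lender B wins overall — the comparison reverses. Lender A's loans skew toward LTV over 85%, which has a lower base rate.

Yes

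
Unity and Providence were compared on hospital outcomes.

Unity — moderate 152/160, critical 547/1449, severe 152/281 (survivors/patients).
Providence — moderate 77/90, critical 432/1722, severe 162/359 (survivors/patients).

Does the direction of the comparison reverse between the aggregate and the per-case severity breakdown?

Moderate: Unity 152/160 = 95.0%, Providence 77/90 = 85.6% → Unity
Critical: Unity 547/1449 = 37.8%, Providence 432/1722 = 25.1% → Unity
Severe: Unity 152/281 = 54.1%, Providence 162/359 = 45.1% → Unity
Overall: Unity 851/1890 = 45.0%, Providence 671/2171 = 30.9% → Unity
Unity wins overall and in every case group — no reversal.

No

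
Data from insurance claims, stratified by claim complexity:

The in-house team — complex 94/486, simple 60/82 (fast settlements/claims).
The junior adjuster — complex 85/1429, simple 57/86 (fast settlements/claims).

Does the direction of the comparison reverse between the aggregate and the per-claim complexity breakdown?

Complex: the in-house team 94/486 = 19.3%, the junior adjuster 85/1429 = 5.9% → the in-house team
Simple: the in-house team 60/82 = 73.2%, the junior adjuster 57/86 = 66.3% → the in-house team
Overall: the in-house team 154/568 = 27.1%, the junior adjuster 142/1515 = 9.4% → the in-house team
The in-house team wins overall and in every claim group — no reversal.

No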